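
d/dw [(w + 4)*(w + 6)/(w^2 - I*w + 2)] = (-(w + 4)*(w + 6)*(2*w - I) + 2*(w + 5)*(w^2 - I*w + 2))/(w^2 - I*w + 2)^2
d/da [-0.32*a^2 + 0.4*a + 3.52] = 0.4 - 0.64*a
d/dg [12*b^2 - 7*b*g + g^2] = -7*b + 2*g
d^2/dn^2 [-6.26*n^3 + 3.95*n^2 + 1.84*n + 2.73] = 7.9 - 37.56*n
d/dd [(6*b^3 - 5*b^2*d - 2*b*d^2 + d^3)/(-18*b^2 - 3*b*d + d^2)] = (108*b^4 + 60*b^3*d - 43*b^2*d^2 - 6*b*d^3 + d^4)/(324*b^4 + 108*b^3*d - 27*b^2*d^2 - 6*b*d^3 + d^4)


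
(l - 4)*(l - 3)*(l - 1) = l^3 - 8*l^2 + 19*l - 12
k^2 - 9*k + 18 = (k - 6)*(k - 3)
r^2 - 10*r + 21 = (r - 7)*(r - 3)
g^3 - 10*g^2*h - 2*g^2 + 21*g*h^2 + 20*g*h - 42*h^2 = (g - 2)*(g - 7*h)*(g - 3*h)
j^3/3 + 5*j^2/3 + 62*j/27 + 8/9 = (j/3 + 1)*(j + 2/3)*(j + 4/3)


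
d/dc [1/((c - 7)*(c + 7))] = -2*c/(c^4 - 98*c^2 + 2401)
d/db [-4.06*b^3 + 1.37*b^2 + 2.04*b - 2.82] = -12.18*b^2 + 2.74*b + 2.04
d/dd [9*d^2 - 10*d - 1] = 18*d - 10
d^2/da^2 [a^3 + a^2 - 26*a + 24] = 6*a + 2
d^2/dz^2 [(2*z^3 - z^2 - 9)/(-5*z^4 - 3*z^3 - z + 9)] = 2*(-50*z^9 + 75*z^8 + 45*z^7 + 2329*z^6 + 933*z^5 + 693*z^4 + 277*z^3 + 2565*z^2 + 243*z + 90)/(125*z^12 + 225*z^11 + 135*z^10 + 102*z^9 - 585*z^8 - 783*z^7 - 228*z^6 - 261*z^5 + 1053*z^4 + 730*z^3 - 27*z^2 + 243*z - 729)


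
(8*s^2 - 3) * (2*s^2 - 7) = 16*s^4 - 62*s^2 + 21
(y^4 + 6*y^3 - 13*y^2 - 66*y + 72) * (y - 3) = y^5 + 3*y^4 - 31*y^3 - 27*y^2 + 270*y - 216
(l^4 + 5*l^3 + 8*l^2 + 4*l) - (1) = l^4 + 5*l^3 + 8*l^2 + 4*l - 1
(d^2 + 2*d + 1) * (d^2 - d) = d^4 + d^3 - d^2 - d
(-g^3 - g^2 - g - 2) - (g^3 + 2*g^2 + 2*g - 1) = -2*g^3 - 3*g^2 - 3*g - 1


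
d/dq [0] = 0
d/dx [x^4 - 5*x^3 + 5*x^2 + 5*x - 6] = 4*x^3 - 15*x^2 + 10*x + 5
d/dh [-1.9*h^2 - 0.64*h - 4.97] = -3.8*h - 0.64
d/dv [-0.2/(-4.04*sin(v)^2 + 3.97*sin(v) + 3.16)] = (0.794 - 1.616*sin(v))*cos(v)/(-4.04*sin(v)^2 + 3.97*sin(v) + 3.16)^2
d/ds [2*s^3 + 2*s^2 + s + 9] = 6*s^2 + 4*s + 1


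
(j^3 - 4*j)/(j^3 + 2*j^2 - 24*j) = (j^2 - 4)/(j^2 + 2*j - 24)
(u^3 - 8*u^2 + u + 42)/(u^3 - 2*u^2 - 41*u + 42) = (u^2 - u - 6)/(u^2 + 5*u - 6)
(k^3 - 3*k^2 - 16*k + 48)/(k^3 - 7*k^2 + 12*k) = (k + 4)/k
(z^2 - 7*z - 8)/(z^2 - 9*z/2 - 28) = 2*(z + 1)/(2*z + 7)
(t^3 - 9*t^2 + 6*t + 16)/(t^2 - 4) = (t^2 - 7*t - 8)/(t + 2)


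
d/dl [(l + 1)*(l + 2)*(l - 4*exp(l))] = -4*l^2*exp(l) + 3*l^2 - 20*l*exp(l) + 6*l - 20*exp(l) + 2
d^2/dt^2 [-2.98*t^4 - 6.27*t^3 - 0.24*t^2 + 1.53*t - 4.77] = -35.76*t^2 - 37.62*t - 0.48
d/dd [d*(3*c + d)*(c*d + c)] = c*(6*c*d + 3*c + 3*d^2 + 2*d)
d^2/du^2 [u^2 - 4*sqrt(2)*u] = 2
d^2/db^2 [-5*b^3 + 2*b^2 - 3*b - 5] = 4 - 30*b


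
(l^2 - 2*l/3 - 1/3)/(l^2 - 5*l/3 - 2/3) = (l - 1)/(l - 2)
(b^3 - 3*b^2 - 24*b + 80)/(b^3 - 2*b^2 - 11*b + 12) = (b^2 + b - 20)/(b^2 + 2*b - 3)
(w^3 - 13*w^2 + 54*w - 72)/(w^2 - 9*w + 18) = w - 4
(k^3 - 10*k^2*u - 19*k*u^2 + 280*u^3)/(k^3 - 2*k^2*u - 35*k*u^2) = (k - 8*u)/k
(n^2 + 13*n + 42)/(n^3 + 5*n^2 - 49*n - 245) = (n + 6)/(n^2 - 2*n - 35)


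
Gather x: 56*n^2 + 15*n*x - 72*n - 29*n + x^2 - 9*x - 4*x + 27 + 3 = 56*n^2 - 101*n + x^2 + x*(15*n - 13) + 30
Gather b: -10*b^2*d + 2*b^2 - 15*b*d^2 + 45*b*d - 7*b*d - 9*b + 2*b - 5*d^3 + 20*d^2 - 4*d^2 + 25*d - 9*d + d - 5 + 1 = b^2*(2 - 10*d) + b*(-15*d^2 + 38*d - 7) - 5*d^3 + 16*d^2 + 17*d - 4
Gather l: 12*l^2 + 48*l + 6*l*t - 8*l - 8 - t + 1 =12*l^2 + l*(6*t + 40) - t - 7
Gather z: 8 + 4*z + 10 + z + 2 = 5*z + 20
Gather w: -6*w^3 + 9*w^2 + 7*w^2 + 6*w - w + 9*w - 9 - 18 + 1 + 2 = -6*w^3 + 16*w^2 + 14*w - 24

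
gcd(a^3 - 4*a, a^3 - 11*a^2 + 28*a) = a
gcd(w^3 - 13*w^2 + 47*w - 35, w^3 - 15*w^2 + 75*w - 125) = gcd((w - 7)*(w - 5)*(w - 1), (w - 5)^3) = w - 5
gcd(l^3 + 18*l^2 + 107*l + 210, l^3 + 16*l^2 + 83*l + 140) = l^2 + 12*l + 35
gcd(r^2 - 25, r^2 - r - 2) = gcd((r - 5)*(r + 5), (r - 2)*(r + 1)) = 1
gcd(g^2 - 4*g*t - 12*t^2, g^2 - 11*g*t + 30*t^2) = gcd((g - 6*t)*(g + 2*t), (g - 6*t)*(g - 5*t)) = -g + 6*t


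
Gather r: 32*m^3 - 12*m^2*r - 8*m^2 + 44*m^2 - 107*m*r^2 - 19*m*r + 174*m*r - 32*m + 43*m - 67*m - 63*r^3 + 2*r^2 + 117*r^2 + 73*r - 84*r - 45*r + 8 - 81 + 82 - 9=32*m^3 + 36*m^2 - 56*m - 63*r^3 + r^2*(119 - 107*m) + r*(-12*m^2 + 155*m - 56)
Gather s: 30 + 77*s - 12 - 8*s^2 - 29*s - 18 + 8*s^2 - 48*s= 0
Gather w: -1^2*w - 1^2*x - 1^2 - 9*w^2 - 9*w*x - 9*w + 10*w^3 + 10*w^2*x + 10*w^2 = 10*w^3 + w^2*(10*x + 1) + w*(-9*x - 10) - x - 1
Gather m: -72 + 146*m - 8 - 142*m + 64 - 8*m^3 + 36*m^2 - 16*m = -8*m^3 + 36*m^2 - 12*m - 16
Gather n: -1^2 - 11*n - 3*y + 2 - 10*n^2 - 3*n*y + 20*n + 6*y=-10*n^2 + n*(9 - 3*y) + 3*y + 1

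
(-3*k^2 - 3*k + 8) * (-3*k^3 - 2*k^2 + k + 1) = 9*k^5 + 15*k^4 - 21*k^3 - 22*k^2 + 5*k + 8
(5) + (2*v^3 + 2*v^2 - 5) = 2*v^3 + 2*v^2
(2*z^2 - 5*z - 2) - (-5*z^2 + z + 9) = 7*z^2 - 6*z - 11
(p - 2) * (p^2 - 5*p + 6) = p^3 - 7*p^2 + 16*p - 12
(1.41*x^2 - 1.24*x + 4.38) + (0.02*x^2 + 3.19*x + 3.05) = 1.43*x^2 + 1.95*x + 7.43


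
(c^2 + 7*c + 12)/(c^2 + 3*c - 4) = (c + 3)/(c - 1)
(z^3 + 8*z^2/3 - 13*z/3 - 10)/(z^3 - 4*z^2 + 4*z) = (z^2 + 14*z/3 + 5)/(z*(z - 2))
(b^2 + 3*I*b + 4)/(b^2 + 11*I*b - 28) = (b - I)/(b + 7*I)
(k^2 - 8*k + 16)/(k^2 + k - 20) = (k - 4)/(k + 5)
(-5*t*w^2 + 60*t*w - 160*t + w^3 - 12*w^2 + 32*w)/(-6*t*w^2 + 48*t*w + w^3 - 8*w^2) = (5*t*w - 20*t - w^2 + 4*w)/(w*(6*t - w))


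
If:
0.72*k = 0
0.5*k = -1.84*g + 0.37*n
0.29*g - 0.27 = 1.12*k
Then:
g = 0.93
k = 0.00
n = 4.63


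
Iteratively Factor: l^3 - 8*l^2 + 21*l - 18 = (l - 3)*(l^2 - 5*l + 6) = (l - 3)*(l - 2)*(l - 3)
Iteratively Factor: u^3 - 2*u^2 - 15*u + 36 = (u - 3)*(u^2 + u - 12) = (u - 3)*(u + 4)*(u - 3)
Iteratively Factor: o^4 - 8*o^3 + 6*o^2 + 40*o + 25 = (o + 1)*(o^3 - 9*o^2 + 15*o + 25) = (o - 5)*(o + 1)*(o^2 - 4*o - 5) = (o - 5)*(o + 1)^2*(o - 5)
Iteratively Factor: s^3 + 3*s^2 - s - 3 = (s + 3)*(s^2 - 1) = (s + 1)*(s + 3)*(s - 1)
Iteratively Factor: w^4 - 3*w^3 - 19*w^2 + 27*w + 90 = (w + 2)*(w^3 - 5*w^2 - 9*w + 45) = (w - 5)*(w + 2)*(w^2 - 9) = (w - 5)*(w + 2)*(w + 3)*(w - 3)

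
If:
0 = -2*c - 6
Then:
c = -3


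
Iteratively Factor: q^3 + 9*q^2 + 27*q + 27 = (q + 3)*(q^2 + 6*q + 9) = (q + 3)^2*(q + 3)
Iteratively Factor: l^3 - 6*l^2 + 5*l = (l)*(l^2 - 6*l + 5) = l*(l - 5)*(l - 1)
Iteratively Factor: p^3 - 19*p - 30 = (p + 3)*(p^2 - 3*p - 10) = (p - 5)*(p + 3)*(p + 2)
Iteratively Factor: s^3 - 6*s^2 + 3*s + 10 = (s - 2)*(s^2 - 4*s - 5) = (s - 2)*(s + 1)*(s - 5)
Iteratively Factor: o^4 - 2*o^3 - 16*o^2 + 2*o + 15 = (o + 1)*(o^3 - 3*o^2 - 13*o + 15) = (o - 1)*(o + 1)*(o^2 - 2*o - 15) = (o - 1)*(o + 1)*(o + 3)*(o - 5)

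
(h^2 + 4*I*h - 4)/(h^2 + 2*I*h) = (h + 2*I)/h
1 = 1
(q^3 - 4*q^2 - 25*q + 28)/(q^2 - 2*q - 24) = (q^2 - 8*q + 7)/(q - 6)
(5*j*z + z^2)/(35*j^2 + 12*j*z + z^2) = z/(7*j + z)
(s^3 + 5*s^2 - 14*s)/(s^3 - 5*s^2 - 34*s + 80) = s*(s + 7)/(s^2 - 3*s - 40)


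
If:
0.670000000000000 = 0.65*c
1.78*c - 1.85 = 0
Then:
No Solution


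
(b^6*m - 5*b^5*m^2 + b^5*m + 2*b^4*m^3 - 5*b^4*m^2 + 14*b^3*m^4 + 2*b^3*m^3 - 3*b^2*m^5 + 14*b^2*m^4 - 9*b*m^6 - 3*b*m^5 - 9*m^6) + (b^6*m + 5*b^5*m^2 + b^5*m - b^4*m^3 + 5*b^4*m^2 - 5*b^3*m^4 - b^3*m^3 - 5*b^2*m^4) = 2*b^6*m + 2*b^5*m + b^4*m^3 + 9*b^3*m^4 + b^3*m^3 - 3*b^2*m^5 + 9*b^2*m^4 - 9*b*m^6 - 3*b*m^5 - 9*m^6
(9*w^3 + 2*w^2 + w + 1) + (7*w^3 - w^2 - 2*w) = 16*w^3 + w^2 - w + 1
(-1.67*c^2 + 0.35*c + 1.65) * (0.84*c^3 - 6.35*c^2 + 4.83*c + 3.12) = -1.4028*c^5 + 10.8985*c^4 - 8.9026*c^3 - 13.9974*c^2 + 9.0615*c + 5.148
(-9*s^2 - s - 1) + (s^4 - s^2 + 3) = s^4 - 10*s^2 - s + 2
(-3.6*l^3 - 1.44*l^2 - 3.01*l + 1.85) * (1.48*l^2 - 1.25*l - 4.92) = -5.328*l^5 + 2.3688*l^4 + 15.0572*l^3 + 13.5853*l^2 + 12.4967*l - 9.102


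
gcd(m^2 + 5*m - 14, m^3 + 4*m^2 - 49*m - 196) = m + 7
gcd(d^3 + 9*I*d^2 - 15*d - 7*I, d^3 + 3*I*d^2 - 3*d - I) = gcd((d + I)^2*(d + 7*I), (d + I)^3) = d^2 + 2*I*d - 1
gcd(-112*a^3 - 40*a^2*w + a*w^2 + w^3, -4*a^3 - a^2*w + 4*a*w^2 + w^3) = 4*a + w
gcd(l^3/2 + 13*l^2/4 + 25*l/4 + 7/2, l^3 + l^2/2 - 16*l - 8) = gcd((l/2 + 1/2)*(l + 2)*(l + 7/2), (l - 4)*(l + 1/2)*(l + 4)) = 1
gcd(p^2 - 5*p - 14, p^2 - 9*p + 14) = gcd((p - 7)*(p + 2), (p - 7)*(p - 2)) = p - 7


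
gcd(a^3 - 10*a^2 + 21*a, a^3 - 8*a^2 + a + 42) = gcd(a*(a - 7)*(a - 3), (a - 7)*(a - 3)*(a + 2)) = a^2 - 10*a + 21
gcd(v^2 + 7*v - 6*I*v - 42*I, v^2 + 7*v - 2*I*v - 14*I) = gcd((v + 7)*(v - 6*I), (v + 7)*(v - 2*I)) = v + 7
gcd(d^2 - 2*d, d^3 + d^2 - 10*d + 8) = d - 2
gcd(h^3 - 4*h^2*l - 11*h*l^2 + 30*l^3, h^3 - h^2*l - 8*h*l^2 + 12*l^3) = h^2 + h*l - 6*l^2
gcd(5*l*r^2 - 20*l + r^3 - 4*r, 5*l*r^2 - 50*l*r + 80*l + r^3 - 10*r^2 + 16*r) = 5*l*r - 10*l + r^2 - 2*r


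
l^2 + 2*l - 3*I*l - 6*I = (l + 2)*(l - 3*I)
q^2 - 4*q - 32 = (q - 8)*(q + 4)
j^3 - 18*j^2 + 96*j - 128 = (j - 8)^2*(j - 2)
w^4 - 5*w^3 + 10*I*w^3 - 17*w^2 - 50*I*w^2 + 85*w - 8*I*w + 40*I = (w - 5)*(w + I)^2*(w + 8*I)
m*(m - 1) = m^2 - m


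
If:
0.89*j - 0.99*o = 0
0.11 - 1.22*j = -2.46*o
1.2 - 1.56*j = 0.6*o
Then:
No Solution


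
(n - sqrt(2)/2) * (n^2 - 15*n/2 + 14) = n^3 - 15*n^2/2 - sqrt(2)*n^2/2 + 15*sqrt(2)*n/4 + 14*n - 7*sqrt(2)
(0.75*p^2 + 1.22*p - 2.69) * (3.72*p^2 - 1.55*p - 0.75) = 2.79*p^4 + 3.3759*p^3 - 12.4603*p^2 + 3.2545*p + 2.0175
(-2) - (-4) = 2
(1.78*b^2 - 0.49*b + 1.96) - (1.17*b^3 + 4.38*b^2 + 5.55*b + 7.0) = -1.17*b^3 - 2.6*b^2 - 6.04*b - 5.04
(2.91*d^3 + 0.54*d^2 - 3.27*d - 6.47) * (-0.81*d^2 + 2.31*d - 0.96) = -2.3571*d^5 + 6.2847*d^4 + 1.1025*d^3 - 2.8314*d^2 - 11.8065*d + 6.2112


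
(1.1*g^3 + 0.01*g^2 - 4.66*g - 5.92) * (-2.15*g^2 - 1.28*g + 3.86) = -2.365*g^5 - 1.4295*g^4 + 14.2522*g^3 + 18.7314*g^2 - 10.41*g - 22.8512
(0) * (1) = 0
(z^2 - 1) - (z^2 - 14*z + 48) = 14*z - 49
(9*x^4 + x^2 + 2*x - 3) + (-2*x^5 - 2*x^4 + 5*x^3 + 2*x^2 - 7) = -2*x^5 + 7*x^4 + 5*x^3 + 3*x^2 + 2*x - 10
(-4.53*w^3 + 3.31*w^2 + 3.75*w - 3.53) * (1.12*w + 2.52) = -5.0736*w^4 - 7.7084*w^3 + 12.5412*w^2 + 5.4964*w - 8.8956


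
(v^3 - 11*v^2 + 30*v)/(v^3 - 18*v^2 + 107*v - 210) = v/(v - 7)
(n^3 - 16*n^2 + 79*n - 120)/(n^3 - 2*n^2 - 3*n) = (n^2 - 13*n + 40)/(n*(n + 1))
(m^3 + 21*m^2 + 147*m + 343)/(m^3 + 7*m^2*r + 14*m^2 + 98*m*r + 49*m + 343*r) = (m + 7)/(m + 7*r)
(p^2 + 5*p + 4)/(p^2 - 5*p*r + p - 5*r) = (p + 4)/(p - 5*r)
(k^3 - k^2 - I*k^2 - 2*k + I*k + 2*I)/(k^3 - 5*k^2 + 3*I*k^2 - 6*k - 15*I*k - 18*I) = (k^2 - k*(2 + I) + 2*I)/(k^2 + 3*k*(-2 + I) - 18*I)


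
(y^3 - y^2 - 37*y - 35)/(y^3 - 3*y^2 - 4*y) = (y^2 - 2*y - 35)/(y*(y - 4))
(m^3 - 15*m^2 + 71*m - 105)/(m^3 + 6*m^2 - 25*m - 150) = (m^2 - 10*m + 21)/(m^2 + 11*m + 30)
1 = 1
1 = 1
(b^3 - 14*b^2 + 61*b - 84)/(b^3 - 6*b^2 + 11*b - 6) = (b^2 - 11*b + 28)/(b^2 - 3*b + 2)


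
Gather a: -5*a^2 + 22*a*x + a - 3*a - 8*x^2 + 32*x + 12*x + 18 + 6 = -5*a^2 + a*(22*x - 2) - 8*x^2 + 44*x + 24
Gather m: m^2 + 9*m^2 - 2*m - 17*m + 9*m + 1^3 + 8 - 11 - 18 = 10*m^2 - 10*m - 20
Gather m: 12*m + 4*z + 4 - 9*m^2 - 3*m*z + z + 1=-9*m^2 + m*(12 - 3*z) + 5*z + 5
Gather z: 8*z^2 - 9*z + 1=8*z^2 - 9*z + 1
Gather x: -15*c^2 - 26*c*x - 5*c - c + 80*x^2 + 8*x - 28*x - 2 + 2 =-15*c^2 - 6*c + 80*x^2 + x*(-26*c - 20)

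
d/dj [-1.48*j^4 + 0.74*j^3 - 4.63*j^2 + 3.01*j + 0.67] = -5.92*j^3 + 2.22*j^2 - 9.26*j + 3.01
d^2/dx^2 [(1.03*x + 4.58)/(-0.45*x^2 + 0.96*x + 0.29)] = ((0.9*x - 0.96)*(1.03*x + 4.58)*(1.8*x - 1.92) + (2.781*x + 2.1444)*(-0.45*x^2 + 0.96*x + 0.29))/(-0.45*x^2 + 0.96*x + 0.29)^3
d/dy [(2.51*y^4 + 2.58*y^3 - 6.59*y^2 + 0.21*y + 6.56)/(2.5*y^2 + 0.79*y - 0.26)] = (12.55*y^5 + 12.3987*y^4 + 1.466*y^3 - 7.7435*y^2 - 29.3732*y - 5.237)/(6.25*y^4 + 3.95*y^3 - 0.6759*y^2 - 0.4108*y + 0.0676)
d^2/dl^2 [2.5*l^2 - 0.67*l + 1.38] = 5.00000000000000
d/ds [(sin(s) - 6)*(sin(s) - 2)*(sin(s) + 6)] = (3*sin(s)^2 - 4*sin(s) - 36)*cos(s)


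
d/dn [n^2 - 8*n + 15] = 2*n - 8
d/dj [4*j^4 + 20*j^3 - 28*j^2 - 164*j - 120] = 16*j^3 + 60*j^2 - 56*j - 164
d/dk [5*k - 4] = 5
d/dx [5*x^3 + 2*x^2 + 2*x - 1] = 15*x^2 + 4*x + 2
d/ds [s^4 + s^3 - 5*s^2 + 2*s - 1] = 4*s^3 + 3*s^2 - 10*s + 2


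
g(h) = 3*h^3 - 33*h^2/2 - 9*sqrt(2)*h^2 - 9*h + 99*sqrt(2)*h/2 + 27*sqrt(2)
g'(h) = 9*h^2 - 33*h - 18*sqrt(2)*h - 9 + 99*sqrt(2)/2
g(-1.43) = -117.59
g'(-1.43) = 163.00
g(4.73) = -9.71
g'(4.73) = -14.14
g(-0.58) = -7.62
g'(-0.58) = 97.94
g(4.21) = 0.83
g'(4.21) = -25.58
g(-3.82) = -788.58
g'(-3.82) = 415.64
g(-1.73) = -170.36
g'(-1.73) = 189.07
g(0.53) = 62.75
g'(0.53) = 32.55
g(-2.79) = -424.68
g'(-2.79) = 294.15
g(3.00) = 39.14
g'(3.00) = -33.36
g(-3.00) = -488.88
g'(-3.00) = 317.37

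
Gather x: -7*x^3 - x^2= -7*x^3 - x^2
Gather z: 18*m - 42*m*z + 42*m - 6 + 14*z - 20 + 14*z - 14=60*m + z*(28 - 42*m) - 40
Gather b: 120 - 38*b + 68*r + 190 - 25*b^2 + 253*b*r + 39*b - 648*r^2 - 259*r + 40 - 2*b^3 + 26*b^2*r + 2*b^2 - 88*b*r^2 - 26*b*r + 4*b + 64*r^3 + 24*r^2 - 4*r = -2*b^3 + b^2*(26*r - 23) + b*(-88*r^2 + 227*r + 5) + 64*r^3 - 624*r^2 - 195*r + 350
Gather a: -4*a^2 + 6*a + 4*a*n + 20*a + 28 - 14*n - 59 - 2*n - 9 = -4*a^2 + a*(4*n + 26) - 16*n - 40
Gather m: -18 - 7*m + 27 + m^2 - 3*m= m^2 - 10*m + 9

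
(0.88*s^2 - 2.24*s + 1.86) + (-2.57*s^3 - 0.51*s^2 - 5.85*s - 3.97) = -2.57*s^3 + 0.37*s^2 - 8.09*s - 2.11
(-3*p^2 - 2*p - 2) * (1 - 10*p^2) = 30*p^4 + 20*p^3 + 17*p^2 - 2*p - 2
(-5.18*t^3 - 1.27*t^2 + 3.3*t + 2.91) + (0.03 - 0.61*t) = -5.18*t^3 - 1.27*t^2 + 2.69*t + 2.94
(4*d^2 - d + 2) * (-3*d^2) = -12*d^4 + 3*d^3 - 6*d^2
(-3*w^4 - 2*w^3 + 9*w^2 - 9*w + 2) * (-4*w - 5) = 12*w^5 + 23*w^4 - 26*w^3 - 9*w^2 + 37*w - 10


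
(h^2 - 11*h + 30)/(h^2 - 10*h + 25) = (h - 6)/(h - 5)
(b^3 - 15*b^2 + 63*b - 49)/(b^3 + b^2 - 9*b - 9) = (b^3 - 15*b^2 + 63*b - 49)/(b^3 + b^2 - 9*b - 9)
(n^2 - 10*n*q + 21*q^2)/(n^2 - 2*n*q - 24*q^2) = (-n^2 + 10*n*q - 21*q^2)/(-n^2 + 2*n*q + 24*q^2)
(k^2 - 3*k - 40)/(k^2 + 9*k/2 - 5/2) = 2*(k - 8)/(2*k - 1)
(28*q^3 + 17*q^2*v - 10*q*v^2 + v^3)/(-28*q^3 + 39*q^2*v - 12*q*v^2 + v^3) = (-q - v)/(q - v)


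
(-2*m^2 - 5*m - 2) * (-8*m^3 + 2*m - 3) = 16*m^5 + 40*m^4 + 12*m^3 - 4*m^2 + 11*m + 6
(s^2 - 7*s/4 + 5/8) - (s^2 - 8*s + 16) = 25*s/4 - 123/8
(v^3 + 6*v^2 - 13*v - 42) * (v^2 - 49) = v^5 + 6*v^4 - 62*v^3 - 336*v^2 + 637*v + 2058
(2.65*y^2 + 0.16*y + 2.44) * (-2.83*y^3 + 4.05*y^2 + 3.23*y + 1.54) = -7.4995*y^5 + 10.2797*y^4 + 2.3023*y^3 + 14.4798*y^2 + 8.1276*y + 3.7576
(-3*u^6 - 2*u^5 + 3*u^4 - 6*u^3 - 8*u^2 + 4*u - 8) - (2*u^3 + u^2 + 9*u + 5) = -3*u^6 - 2*u^5 + 3*u^4 - 8*u^3 - 9*u^2 - 5*u - 13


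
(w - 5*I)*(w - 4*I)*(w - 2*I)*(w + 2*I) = w^4 - 9*I*w^3 - 16*w^2 - 36*I*w - 80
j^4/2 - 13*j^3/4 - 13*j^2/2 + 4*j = j*(j/2 + 1)*(j - 8)*(j - 1/2)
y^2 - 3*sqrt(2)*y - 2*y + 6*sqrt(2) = (y - 2)*(y - 3*sqrt(2))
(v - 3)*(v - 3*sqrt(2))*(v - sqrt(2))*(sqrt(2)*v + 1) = sqrt(2)*v^4 - 7*v^3 - 3*sqrt(2)*v^3 + 2*sqrt(2)*v^2 + 21*v^2 - 6*sqrt(2)*v + 6*v - 18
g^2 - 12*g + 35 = (g - 7)*(g - 5)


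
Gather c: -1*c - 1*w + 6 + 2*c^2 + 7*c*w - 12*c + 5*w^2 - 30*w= 2*c^2 + c*(7*w - 13) + 5*w^2 - 31*w + 6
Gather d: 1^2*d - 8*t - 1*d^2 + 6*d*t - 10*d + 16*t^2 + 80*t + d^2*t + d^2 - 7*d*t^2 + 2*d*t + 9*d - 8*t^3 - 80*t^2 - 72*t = d^2*t + d*(-7*t^2 + 8*t) - 8*t^3 - 64*t^2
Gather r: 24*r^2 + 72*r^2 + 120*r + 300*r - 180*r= 96*r^2 + 240*r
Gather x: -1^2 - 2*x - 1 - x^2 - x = -x^2 - 3*x - 2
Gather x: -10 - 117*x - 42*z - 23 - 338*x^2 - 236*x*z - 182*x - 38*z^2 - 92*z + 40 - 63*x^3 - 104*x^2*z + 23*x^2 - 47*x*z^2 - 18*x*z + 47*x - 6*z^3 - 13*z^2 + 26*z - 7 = -63*x^3 + x^2*(-104*z - 315) + x*(-47*z^2 - 254*z - 252) - 6*z^3 - 51*z^2 - 108*z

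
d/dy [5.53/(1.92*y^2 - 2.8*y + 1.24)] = (15.484 - 21.2352*y)/(1.92*y^2 - 2.8*y + 1.24)^2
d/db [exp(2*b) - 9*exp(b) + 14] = (2*exp(b) - 9)*exp(b)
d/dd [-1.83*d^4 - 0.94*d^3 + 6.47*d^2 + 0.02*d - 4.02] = -7.32*d^3 - 2.82*d^2 + 12.94*d + 0.02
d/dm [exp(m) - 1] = exp(m)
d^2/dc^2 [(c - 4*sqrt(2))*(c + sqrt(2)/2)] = 2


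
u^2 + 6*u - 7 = (u - 1)*(u + 7)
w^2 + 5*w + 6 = (w + 2)*(w + 3)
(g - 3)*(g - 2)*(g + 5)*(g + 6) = g^4 + 6*g^3 - 19*g^2 - 84*g + 180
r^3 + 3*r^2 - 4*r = r*(r - 1)*(r + 4)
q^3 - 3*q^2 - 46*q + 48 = (q - 8)*(q - 1)*(q + 6)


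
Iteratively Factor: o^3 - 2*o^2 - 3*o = (o + 1)*(o^2 - 3*o) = o*(o + 1)*(o - 3)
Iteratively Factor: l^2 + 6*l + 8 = (l + 4)*(l + 2)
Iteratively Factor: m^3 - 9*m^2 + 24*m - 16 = (m - 1)*(m^2 - 8*m + 16) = (m - 4)*(m - 1)*(m - 4)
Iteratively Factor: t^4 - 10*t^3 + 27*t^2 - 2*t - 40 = (t - 5)*(t^3 - 5*t^2 + 2*t + 8) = (t - 5)*(t + 1)*(t^2 - 6*t + 8) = (t - 5)*(t - 4)*(t + 1)*(t - 2)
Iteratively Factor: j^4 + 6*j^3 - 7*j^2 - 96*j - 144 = (j + 3)*(j^3 + 3*j^2 - 16*j - 48) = (j + 3)^2*(j^2 - 16) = (j + 3)^2*(j + 4)*(j - 4)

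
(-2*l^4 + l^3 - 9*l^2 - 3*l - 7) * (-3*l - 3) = 6*l^5 + 3*l^4 + 24*l^3 + 36*l^2 + 30*l + 21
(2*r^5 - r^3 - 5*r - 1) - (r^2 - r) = 2*r^5 - r^3 - r^2 - 4*r - 1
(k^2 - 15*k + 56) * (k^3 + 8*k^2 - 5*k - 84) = k^5 - 7*k^4 - 69*k^3 + 439*k^2 + 980*k - 4704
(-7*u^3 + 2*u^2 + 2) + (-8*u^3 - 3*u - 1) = -15*u^3 + 2*u^2 - 3*u + 1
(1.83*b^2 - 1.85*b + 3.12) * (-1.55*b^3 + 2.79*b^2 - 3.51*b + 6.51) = -2.8365*b^5 + 7.9732*b^4 - 16.4208*b^3 + 27.1116*b^2 - 22.9947*b + 20.3112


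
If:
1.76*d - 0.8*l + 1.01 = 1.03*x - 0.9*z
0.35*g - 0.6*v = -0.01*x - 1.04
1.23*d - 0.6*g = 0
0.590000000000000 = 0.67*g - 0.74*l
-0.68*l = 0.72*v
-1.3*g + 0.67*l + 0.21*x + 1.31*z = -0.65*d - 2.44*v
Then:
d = -0.33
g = -0.68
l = -1.41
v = 1.33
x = -0.41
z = -2.20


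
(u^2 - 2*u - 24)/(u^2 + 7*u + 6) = (u^2 - 2*u - 24)/(u^2 + 7*u + 6)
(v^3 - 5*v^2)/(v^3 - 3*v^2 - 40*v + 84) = v^2*(v - 5)/(v^3 - 3*v^2 - 40*v + 84)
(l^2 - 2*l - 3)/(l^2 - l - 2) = (l - 3)/(l - 2)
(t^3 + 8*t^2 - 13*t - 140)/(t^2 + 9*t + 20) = (t^2 + 3*t - 28)/(t + 4)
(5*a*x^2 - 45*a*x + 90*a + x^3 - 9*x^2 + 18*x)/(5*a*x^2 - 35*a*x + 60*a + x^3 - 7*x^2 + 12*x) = (x - 6)/(x - 4)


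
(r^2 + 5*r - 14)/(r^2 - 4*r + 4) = (r + 7)/(r - 2)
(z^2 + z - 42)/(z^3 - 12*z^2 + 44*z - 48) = (z + 7)/(z^2 - 6*z + 8)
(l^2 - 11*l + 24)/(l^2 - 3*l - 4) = (-l^2 + 11*l - 24)/(-l^2 + 3*l + 4)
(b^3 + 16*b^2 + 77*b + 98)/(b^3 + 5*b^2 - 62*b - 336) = (b^2 + 9*b + 14)/(b^2 - 2*b - 48)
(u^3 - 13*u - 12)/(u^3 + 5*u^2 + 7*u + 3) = (u - 4)/(u + 1)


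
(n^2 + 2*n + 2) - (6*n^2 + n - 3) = -5*n^2 + n + 5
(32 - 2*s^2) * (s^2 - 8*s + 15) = -2*s^4 + 16*s^3 + 2*s^2 - 256*s + 480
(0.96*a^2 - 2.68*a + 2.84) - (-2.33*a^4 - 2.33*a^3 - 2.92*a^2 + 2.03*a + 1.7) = 2.33*a^4 + 2.33*a^3 + 3.88*a^2 - 4.71*a + 1.14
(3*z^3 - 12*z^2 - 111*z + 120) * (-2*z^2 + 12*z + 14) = -6*z^5 + 60*z^4 + 120*z^3 - 1740*z^2 - 114*z + 1680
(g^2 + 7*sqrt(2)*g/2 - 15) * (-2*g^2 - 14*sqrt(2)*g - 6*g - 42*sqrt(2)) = -2*g^4 - 21*sqrt(2)*g^3 - 6*g^3 - 63*sqrt(2)*g^2 - 68*g^2 - 204*g + 210*sqrt(2)*g + 630*sqrt(2)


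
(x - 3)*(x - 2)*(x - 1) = x^3 - 6*x^2 + 11*x - 6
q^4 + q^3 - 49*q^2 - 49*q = q*(q - 7)*(q + 1)*(q + 7)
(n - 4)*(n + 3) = n^2 - n - 12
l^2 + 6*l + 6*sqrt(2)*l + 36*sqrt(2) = (l + 6)*(l + 6*sqrt(2))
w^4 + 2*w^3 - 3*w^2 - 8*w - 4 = (w - 2)*(w + 1)^2*(w + 2)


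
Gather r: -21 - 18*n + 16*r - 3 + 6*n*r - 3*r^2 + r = -18*n - 3*r^2 + r*(6*n + 17) - 24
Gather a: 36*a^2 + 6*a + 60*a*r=36*a^2 + a*(60*r + 6)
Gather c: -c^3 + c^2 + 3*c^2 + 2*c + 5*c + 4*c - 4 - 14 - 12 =-c^3 + 4*c^2 + 11*c - 30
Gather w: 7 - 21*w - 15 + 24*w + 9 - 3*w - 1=0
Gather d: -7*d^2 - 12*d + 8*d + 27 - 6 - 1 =-7*d^2 - 4*d + 20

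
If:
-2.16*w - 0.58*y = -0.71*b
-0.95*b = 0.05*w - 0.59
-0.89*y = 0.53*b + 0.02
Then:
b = 0.61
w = 0.30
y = -0.38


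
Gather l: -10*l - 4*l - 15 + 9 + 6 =-14*l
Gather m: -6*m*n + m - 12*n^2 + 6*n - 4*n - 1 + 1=m*(1 - 6*n) - 12*n^2 + 2*n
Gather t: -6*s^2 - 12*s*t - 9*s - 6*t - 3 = -6*s^2 - 9*s + t*(-12*s - 6) - 3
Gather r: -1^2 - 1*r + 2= 1 - r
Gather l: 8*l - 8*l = 0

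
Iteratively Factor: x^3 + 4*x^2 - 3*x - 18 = (x + 3)*(x^2 + x - 6) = (x + 3)^2*(x - 2)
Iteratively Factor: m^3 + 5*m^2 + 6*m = (m + 3)*(m^2 + 2*m) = (m + 2)*(m + 3)*(m)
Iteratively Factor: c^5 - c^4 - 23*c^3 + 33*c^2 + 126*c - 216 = (c + 4)*(c^4 - 5*c^3 - 3*c^2 + 45*c - 54) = (c + 3)*(c + 4)*(c^3 - 8*c^2 + 21*c - 18) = (c - 3)*(c + 3)*(c + 4)*(c^2 - 5*c + 6) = (c - 3)*(c - 2)*(c + 3)*(c + 4)*(c - 3)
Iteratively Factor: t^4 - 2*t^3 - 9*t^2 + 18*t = (t - 2)*(t^3 - 9*t) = (t - 2)*(t + 3)*(t^2 - 3*t) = t*(t - 2)*(t + 3)*(t - 3)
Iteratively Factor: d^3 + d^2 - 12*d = (d)*(d^2 + d - 12) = d*(d - 3)*(d + 4)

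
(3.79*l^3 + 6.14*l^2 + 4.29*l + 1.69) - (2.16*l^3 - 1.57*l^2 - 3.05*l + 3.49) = 1.63*l^3 + 7.71*l^2 + 7.34*l - 1.8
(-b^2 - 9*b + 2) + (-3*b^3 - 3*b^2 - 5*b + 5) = -3*b^3 - 4*b^2 - 14*b + 7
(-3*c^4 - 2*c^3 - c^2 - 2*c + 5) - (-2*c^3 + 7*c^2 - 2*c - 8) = -3*c^4 - 8*c^2 + 13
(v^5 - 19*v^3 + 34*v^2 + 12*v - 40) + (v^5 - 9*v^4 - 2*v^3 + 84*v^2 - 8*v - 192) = 2*v^5 - 9*v^4 - 21*v^3 + 118*v^2 + 4*v - 232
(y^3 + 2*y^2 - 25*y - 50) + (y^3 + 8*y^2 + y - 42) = 2*y^3 + 10*y^2 - 24*y - 92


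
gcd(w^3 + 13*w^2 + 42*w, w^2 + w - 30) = w + 6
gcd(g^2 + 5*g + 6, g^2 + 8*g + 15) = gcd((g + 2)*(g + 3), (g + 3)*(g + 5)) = g + 3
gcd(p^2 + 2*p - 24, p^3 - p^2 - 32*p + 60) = p + 6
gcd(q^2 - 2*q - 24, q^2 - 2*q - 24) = q^2 - 2*q - 24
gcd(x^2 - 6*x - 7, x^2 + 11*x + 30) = 1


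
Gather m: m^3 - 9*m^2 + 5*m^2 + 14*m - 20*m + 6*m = m^3 - 4*m^2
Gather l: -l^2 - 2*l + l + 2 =-l^2 - l + 2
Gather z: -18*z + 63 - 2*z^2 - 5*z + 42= -2*z^2 - 23*z + 105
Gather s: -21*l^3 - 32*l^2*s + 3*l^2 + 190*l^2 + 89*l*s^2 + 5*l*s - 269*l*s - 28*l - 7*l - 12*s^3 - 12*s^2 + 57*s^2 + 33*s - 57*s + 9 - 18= -21*l^3 + 193*l^2 - 35*l - 12*s^3 + s^2*(89*l + 45) + s*(-32*l^2 - 264*l - 24) - 9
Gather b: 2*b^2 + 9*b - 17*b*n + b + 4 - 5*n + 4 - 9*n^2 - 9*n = 2*b^2 + b*(10 - 17*n) - 9*n^2 - 14*n + 8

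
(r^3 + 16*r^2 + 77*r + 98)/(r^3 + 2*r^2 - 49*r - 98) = (r + 7)/(r - 7)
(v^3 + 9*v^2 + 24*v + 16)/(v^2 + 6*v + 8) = (v^2 + 5*v + 4)/(v + 2)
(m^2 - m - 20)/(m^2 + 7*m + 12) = (m - 5)/(m + 3)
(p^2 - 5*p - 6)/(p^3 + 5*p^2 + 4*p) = (p - 6)/(p*(p + 4))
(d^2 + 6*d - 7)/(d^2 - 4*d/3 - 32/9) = 9*(-d^2 - 6*d + 7)/(-9*d^2 + 12*d + 32)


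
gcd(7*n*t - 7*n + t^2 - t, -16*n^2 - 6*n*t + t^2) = 1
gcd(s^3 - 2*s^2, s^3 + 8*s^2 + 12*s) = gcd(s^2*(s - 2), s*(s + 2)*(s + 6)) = s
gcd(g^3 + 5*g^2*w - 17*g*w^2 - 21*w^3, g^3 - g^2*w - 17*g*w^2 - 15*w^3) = g + w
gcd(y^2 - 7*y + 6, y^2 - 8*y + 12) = y - 6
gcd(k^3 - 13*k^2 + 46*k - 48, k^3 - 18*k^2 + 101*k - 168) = k^2 - 11*k + 24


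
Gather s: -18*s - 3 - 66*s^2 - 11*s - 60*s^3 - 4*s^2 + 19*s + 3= -60*s^3 - 70*s^2 - 10*s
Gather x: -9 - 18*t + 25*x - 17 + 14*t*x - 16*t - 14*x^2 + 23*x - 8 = -34*t - 14*x^2 + x*(14*t + 48) - 34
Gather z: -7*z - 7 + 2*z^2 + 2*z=2*z^2 - 5*z - 7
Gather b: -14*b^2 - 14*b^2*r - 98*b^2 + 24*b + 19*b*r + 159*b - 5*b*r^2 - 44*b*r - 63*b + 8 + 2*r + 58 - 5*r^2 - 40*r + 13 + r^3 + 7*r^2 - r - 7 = b^2*(-14*r - 112) + b*(-5*r^2 - 25*r + 120) + r^3 + 2*r^2 - 39*r + 72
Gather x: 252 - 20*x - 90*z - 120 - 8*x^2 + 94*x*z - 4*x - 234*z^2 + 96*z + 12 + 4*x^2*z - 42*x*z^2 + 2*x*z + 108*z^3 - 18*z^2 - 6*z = x^2*(4*z - 8) + x*(-42*z^2 + 96*z - 24) + 108*z^3 - 252*z^2 + 144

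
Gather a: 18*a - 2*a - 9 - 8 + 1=16*a - 16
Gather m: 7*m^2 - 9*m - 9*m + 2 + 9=7*m^2 - 18*m + 11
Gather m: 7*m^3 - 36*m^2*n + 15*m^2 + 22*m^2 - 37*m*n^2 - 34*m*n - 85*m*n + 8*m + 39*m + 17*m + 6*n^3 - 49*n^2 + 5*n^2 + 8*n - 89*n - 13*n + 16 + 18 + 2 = 7*m^3 + m^2*(37 - 36*n) + m*(-37*n^2 - 119*n + 64) + 6*n^3 - 44*n^2 - 94*n + 36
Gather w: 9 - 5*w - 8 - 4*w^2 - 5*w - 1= -4*w^2 - 10*w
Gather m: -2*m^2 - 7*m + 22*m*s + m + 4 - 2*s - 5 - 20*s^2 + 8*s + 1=-2*m^2 + m*(22*s - 6) - 20*s^2 + 6*s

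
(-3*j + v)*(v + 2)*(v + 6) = -3*j*v^2 - 24*j*v - 36*j + v^3 + 8*v^2 + 12*v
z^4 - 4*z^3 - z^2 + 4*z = z*(z - 4)*(z - 1)*(z + 1)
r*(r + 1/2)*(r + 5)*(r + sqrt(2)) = r^4 + sqrt(2)*r^3 + 11*r^3/2 + 5*r^2/2 + 11*sqrt(2)*r^2/2 + 5*sqrt(2)*r/2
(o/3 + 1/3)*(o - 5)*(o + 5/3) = o^3/3 - 7*o^2/9 - 35*o/9 - 25/9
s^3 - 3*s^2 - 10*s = s*(s - 5)*(s + 2)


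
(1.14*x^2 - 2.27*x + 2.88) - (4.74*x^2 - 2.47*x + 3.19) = -3.6*x^2 + 0.2*x - 0.31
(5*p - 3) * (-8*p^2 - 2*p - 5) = -40*p^3 + 14*p^2 - 19*p + 15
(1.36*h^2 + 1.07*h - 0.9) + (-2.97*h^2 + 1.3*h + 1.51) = -1.61*h^2 + 2.37*h + 0.61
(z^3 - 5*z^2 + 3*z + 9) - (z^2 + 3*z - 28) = z^3 - 6*z^2 + 37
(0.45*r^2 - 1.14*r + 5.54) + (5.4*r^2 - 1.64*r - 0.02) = 5.85*r^2 - 2.78*r + 5.52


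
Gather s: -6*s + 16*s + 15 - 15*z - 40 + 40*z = 10*s + 25*z - 25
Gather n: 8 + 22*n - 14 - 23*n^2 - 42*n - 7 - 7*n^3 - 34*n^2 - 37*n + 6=-7*n^3 - 57*n^2 - 57*n - 7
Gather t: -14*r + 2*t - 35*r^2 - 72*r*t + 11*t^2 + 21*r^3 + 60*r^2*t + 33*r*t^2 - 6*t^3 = 21*r^3 - 35*r^2 - 14*r - 6*t^3 + t^2*(33*r + 11) + t*(60*r^2 - 72*r + 2)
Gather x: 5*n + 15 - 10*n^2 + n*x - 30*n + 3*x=-10*n^2 - 25*n + x*(n + 3) + 15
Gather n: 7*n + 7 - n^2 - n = -n^2 + 6*n + 7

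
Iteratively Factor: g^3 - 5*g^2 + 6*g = (g - 3)*(g^2 - 2*g) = (g - 3)*(g - 2)*(g)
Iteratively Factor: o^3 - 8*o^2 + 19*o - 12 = (o - 3)*(o^2 - 5*o + 4) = (o - 3)*(o - 1)*(o - 4)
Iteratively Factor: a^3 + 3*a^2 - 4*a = (a - 1)*(a^2 + 4*a) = a*(a - 1)*(a + 4)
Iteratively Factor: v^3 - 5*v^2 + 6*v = (v - 2)*(v^2 - 3*v) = (v - 3)*(v - 2)*(v)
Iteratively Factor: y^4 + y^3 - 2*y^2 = (y)*(y^3 + y^2 - 2*y) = y^2*(y^2 + y - 2) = y^2*(y - 1)*(y + 2)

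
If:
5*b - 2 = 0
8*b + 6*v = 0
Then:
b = 2/5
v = -8/15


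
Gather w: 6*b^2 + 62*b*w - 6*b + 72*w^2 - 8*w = 6*b^2 - 6*b + 72*w^2 + w*(62*b - 8)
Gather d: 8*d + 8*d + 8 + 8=16*d + 16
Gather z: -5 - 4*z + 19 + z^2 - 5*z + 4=z^2 - 9*z + 18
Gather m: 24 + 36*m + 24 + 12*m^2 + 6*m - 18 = 12*m^2 + 42*m + 30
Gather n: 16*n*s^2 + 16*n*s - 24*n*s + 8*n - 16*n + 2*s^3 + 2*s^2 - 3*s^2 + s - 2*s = n*(16*s^2 - 8*s - 8) + 2*s^3 - s^2 - s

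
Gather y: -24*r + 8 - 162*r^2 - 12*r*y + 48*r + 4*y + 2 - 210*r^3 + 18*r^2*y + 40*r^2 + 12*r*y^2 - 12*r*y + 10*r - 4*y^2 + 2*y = -210*r^3 - 122*r^2 + 34*r + y^2*(12*r - 4) + y*(18*r^2 - 24*r + 6) + 10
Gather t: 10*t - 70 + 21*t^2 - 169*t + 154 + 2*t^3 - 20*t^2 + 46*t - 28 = 2*t^3 + t^2 - 113*t + 56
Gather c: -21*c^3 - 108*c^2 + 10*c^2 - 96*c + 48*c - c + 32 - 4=-21*c^3 - 98*c^2 - 49*c + 28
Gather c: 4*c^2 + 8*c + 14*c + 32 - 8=4*c^2 + 22*c + 24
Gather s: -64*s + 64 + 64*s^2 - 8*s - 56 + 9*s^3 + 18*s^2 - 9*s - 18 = 9*s^3 + 82*s^2 - 81*s - 10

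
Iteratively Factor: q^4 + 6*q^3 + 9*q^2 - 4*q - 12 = (q + 3)*(q^3 + 3*q^2 - 4) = (q + 2)*(q + 3)*(q^2 + q - 2) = (q + 2)^2*(q + 3)*(q - 1)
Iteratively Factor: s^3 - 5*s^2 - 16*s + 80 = (s - 4)*(s^2 - s - 20) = (s - 5)*(s - 4)*(s + 4)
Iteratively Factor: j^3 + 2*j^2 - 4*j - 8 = (j - 2)*(j^2 + 4*j + 4) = (j - 2)*(j + 2)*(j + 2)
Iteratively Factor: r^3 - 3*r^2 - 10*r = (r)*(r^2 - 3*r - 10) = r*(r + 2)*(r - 5)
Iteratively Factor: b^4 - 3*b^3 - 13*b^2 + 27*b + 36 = (b + 3)*(b^3 - 6*b^2 + 5*b + 12) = (b - 3)*(b + 3)*(b^2 - 3*b - 4) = (b - 4)*(b - 3)*(b + 3)*(b + 1)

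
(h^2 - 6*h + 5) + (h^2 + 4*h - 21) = 2*h^2 - 2*h - 16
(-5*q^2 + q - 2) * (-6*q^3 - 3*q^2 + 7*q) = 30*q^5 + 9*q^4 - 26*q^3 + 13*q^2 - 14*q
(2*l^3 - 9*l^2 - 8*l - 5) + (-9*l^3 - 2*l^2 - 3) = -7*l^3 - 11*l^2 - 8*l - 8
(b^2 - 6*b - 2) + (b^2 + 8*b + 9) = 2*b^2 + 2*b + 7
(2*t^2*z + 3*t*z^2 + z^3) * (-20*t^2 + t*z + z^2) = -40*t^4*z - 58*t^3*z^2 - 15*t^2*z^3 + 4*t*z^4 + z^5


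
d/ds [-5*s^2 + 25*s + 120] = 25 - 10*s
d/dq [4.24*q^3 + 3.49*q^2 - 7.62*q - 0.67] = 12.72*q^2 + 6.98*q - 7.62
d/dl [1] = 0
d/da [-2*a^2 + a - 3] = 1 - 4*a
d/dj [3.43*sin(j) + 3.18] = 3.43*cos(j)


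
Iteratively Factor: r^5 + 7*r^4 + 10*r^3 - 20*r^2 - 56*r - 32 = (r + 2)*(r^4 + 5*r^3 - 20*r - 16) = (r + 1)*(r + 2)*(r^3 + 4*r^2 - 4*r - 16) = (r - 2)*(r + 1)*(r + 2)*(r^2 + 6*r + 8) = (r - 2)*(r + 1)*(r + 2)*(r + 4)*(r + 2)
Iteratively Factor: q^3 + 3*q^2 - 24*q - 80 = (q - 5)*(q^2 + 8*q + 16) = (q - 5)*(q + 4)*(q + 4)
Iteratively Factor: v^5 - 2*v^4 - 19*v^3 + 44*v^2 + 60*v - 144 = (v - 3)*(v^4 + v^3 - 16*v^2 - 4*v + 48) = (v - 3)*(v + 2)*(v^3 - v^2 - 14*v + 24) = (v - 3)^2*(v + 2)*(v^2 + 2*v - 8) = (v - 3)^2*(v + 2)*(v + 4)*(v - 2)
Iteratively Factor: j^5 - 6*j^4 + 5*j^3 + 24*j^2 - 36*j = (j - 3)*(j^4 - 3*j^3 - 4*j^2 + 12*j) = (j - 3)^2*(j^3 - 4*j) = (j - 3)^2*(j - 2)*(j^2 + 2*j) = j*(j - 3)^2*(j - 2)*(j + 2)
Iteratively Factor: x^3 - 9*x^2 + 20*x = (x - 4)*(x^2 - 5*x) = (x - 5)*(x - 4)*(x)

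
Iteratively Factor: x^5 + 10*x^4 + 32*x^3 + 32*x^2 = (x + 4)*(x^4 + 6*x^3 + 8*x^2) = (x + 4)^2*(x^3 + 2*x^2) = (x + 2)*(x + 4)^2*(x^2) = x*(x + 2)*(x + 4)^2*(x)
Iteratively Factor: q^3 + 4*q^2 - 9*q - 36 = (q - 3)*(q^2 + 7*q + 12) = (q - 3)*(q + 4)*(q + 3)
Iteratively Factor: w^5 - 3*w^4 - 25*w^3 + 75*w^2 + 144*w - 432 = (w + 3)*(w^4 - 6*w^3 - 7*w^2 + 96*w - 144) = (w - 4)*(w + 3)*(w^3 - 2*w^2 - 15*w + 36) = (w - 4)*(w - 3)*(w + 3)*(w^2 + w - 12) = (w - 4)*(w - 3)^2*(w + 3)*(w + 4)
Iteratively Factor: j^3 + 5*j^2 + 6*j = (j + 2)*(j^2 + 3*j) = (j + 2)*(j + 3)*(j)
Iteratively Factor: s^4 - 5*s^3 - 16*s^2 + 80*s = (s - 4)*(s^3 - s^2 - 20*s) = s*(s - 4)*(s^2 - s - 20) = s*(s - 5)*(s - 4)*(s + 4)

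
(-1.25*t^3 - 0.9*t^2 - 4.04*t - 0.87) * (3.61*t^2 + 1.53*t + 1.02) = -4.5125*t^5 - 5.1615*t^4 - 17.2364*t^3 - 10.2399*t^2 - 5.4519*t - 0.8874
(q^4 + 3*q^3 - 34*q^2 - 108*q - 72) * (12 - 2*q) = -2*q^5 + 6*q^4 + 104*q^3 - 192*q^2 - 1152*q - 864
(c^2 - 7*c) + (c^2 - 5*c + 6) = 2*c^2 - 12*c + 6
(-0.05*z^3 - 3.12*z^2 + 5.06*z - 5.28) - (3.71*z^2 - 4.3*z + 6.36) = -0.05*z^3 - 6.83*z^2 + 9.36*z - 11.64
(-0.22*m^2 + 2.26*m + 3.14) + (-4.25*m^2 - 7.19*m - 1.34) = -4.47*m^2 - 4.93*m + 1.8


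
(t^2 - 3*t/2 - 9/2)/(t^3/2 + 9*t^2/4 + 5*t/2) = 2*(2*t^2 - 3*t - 9)/(t*(2*t^2 + 9*t + 10))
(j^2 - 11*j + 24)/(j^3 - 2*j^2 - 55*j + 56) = (j - 3)/(j^2 + 6*j - 7)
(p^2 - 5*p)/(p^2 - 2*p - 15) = p/(p + 3)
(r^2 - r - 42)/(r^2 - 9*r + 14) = (r + 6)/(r - 2)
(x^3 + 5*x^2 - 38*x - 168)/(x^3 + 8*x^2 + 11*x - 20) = (x^2 + x - 42)/(x^2 + 4*x - 5)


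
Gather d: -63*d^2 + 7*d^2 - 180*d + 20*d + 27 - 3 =-56*d^2 - 160*d + 24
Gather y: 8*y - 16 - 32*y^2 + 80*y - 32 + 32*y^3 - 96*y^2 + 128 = 32*y^3 - 128*y^2 + 88*y + 80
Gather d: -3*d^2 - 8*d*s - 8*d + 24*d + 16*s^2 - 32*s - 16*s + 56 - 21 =-3*d^2 + d*(16 - 8*s) + 16*s^2 - 48*s + 35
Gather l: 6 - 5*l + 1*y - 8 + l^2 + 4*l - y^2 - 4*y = l^2 - l - y^2 - 3*y - 2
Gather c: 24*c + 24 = 24*c + 24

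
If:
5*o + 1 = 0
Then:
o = -1/5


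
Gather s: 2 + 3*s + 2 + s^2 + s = s^2 + 4*s + 4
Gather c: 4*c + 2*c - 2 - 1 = 6*c - 3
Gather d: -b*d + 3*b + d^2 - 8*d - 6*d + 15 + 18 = 3*b + d^2 + d*(-b - 14) + 33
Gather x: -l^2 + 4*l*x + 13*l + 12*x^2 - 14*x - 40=-l^2 + 13*l + 12*x^2 + x*(4*l - 14) - 40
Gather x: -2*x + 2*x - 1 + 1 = 0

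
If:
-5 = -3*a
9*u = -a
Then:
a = 5/3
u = -5/27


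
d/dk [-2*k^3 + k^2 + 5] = 2*k*(1 - 3*k)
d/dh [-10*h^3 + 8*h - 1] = 8 - 30*h^2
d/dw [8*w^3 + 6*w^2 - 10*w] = 24*w^2 + 12*w - 10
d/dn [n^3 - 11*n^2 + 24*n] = 3*n^2 - 22*n + 24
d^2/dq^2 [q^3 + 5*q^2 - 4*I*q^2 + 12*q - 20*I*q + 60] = 6*q + 10 - 8*I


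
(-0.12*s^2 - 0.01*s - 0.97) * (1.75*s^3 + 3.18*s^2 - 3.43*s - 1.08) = -0.21*s^5 - 0.3991*s^4 - 1.3177*s^3 - 2.9207*s^2 + 3.3379*s + 1.0476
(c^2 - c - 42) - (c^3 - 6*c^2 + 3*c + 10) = -c^3 + 7*c^2 - 4*c - 52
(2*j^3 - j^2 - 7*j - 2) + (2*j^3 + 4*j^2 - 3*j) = 4*j^3 + 3*j^2 - 10*j - 2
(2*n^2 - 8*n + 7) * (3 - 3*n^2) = -6*n^4 + 24*n^3 - 15*n^2 - 24*n + 21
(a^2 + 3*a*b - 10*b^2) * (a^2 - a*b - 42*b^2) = a^4 + 2*a^3*b - 55*a^2*b^2 - 116*a*b^3 + 420*b^4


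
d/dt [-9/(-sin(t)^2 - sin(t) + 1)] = -9*(2*sin(t) + 1)*cos(t)/(sin(t) - cos(t)^2)^2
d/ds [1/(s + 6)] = -1/(s + 6)^2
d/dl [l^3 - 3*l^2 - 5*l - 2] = 3*l^2 - 6*l - 5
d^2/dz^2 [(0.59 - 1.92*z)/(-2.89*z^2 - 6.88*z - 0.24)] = ((1.92*z - 0.59)*(5.78*z + 6.88)*(11.56*z + 13.76) - (33.2928*z + 23.009)*(2.89*z^2 + 6.88*z + 0.24))/(2.89*z^2 + 6.88*z + 0.24)^3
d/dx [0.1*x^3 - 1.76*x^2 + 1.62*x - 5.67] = 0.3*x^2 - 3.52*x + 1.62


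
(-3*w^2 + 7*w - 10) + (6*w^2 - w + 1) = 3*w^2 + 6*w - 9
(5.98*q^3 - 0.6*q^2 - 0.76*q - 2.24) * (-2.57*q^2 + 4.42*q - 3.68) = -15.3686*q^5 + 27.9736*q^4 - 22.7052*q^3 + 4.6056*q^2 - 7.104*q + 8.2432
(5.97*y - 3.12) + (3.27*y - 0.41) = 9.24*y - 3.53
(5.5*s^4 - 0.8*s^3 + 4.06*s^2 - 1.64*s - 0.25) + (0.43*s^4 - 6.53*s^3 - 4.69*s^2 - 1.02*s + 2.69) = 5.93*s^4 - 7.33*s^3 - 0.630000000000001*s^2 - 2.66*s + 2.44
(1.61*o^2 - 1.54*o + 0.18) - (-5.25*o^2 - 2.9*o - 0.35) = 6.86*o^2 + 1.36*o + 0.53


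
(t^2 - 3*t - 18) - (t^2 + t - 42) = 24 - 4*t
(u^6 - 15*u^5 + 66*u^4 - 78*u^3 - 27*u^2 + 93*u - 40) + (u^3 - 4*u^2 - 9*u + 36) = u^6 - 15*u^5 + 66*u^4 - 77*u^3 - 31*u^2 + 84*u - 4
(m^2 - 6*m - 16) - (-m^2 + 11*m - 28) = 2*m^2 - 17*m + 12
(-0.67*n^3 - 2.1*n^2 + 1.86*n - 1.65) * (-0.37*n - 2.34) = 0.2479*n^4 + 2.3448*n^3 + 4.2258*n^2 - 3.7419*n + 3.861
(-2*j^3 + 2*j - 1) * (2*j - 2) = -4*j^4 + 4*j^3 + 4*j^2 - 6*j + 2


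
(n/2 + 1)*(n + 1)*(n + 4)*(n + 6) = n^4/2 + 13*n^3/2 + 28*n^2 + 46*n + 24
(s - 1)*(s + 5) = s^2 + 4*s - 5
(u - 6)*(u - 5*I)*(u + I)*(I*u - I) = I*u^4 + 4*u^3 - 7*I*u^3 - 28*u^2 + 11*I*u^2 + 24*u - 35*I*u + 30*I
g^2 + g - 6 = (g - 2)*(g + 3)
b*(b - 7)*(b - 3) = b^3 - 10*b^2 + 21*b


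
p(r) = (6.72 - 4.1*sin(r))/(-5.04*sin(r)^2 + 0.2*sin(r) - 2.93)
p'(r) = (6.72 - 4.1*sin(r))*(10.08*sin(r)*cos(r) - 0.2*cos(r))/(-5.04*sin(r)^2 + 0.2*sin(r) - 2.93)^2 - 4.1*cos(r)/(-5.04*sin(r)^2 + 0.2*sin(r) - 2.93)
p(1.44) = -0.35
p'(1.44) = 0.13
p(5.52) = -1.74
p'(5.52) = -1.11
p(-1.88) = -1.38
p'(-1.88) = 0.37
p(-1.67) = -1.33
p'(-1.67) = 0.12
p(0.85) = -0.65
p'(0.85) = 1.04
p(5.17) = -1.45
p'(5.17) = -0.57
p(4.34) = -1.41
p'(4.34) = 0.46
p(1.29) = -0.38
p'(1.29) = 0.29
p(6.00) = -2.33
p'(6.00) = -0.83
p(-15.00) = -1.81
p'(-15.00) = 1.19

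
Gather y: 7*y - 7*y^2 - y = -7*y^2 + 6*y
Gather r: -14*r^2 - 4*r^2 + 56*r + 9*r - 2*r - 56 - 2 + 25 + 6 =-18*r^2 + 63*r - 27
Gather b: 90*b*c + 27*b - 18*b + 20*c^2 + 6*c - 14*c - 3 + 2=b*(90*c + 9) + 20*c^2 - 8*c - 1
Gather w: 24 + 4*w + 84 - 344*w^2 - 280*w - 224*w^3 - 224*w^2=-224*w^3 - 568*w^2 - 276*w + 108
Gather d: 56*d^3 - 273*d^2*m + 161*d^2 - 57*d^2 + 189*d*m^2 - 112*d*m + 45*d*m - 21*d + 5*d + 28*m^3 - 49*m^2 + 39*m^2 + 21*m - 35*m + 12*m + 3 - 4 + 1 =56*d^3 + d^2*(104 - 273*m) + d*(189*m^2 - 67*m - 16) + 28*m^3 - 10*m^2 - 2*m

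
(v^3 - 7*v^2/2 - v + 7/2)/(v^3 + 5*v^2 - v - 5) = (v - 7/2)/(v + 5)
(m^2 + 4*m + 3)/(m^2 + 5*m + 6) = (m + 1)/(m + 2)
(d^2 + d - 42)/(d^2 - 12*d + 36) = (d + 7)/(d - 6)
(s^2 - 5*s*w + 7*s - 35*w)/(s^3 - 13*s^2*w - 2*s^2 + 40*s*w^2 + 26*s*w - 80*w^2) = (s + 7)/(s^2 - 8*s*w - 2*s + 16*w)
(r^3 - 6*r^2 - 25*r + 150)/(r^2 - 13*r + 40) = (r^2 - r - 30)/(r - 8)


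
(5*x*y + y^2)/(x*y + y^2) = (5*x + y)/(x + y)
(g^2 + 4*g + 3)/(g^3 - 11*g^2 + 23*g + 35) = (g + 3)/(g^2 - 12*g + 35)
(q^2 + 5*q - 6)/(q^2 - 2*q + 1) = (q + 6)/(q - 1)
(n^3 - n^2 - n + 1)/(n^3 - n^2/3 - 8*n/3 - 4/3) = 3*(n^2 - 2*n + 1)/(3*n^2 - 4*n - 4)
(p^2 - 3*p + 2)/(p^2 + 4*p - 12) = (p - 1)/(p + 6)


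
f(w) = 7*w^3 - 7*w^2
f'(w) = 21*w^2 - 14*w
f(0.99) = -0.07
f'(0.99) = 6.72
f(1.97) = 26.35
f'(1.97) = 53.92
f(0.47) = -0.82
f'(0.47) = -1.94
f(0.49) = -0.86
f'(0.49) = -1.82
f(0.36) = -0.58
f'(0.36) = -2.32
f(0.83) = -0.82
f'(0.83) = 2.85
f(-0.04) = -0.01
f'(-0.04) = 0.59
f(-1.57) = -44.34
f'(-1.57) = 73.74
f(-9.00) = -5670.00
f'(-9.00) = 1827.00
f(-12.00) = -13104.00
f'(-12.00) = 3192.00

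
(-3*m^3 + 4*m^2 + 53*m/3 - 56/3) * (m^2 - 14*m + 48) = -3*m^5 + 46*m^4 - 547*m^3/3 - 74*m^2 + 3328*m/3 - 896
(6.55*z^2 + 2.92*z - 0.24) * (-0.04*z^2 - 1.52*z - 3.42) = -0.262*z^4 - 10.0728*z^3 - 26.8298*z^2 - 9.6216*z + 0.8208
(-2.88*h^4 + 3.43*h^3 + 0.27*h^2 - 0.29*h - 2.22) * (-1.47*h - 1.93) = 4.2336*h^5 + 0.516299999999999*h^4 - 7.0168*h^3 - 0.0948000000000001*h^2 + 3.8231*h + 4.2846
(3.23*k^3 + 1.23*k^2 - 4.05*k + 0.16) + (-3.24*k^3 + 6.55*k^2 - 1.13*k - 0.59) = -0.0100000000000002*k^3 + 7.78*k^2 - 5.18*k - 0.43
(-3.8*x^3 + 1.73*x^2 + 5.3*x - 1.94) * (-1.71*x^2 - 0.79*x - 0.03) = 6.498*x^5 + 0.0436999999999999*x^4 - 10.3157*x^3 - 0.9215*x^2 + 1.3736*x + 0.0582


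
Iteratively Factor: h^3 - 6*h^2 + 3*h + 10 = (h - 2)*(h^2 - 4*h - 5) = (h - 2)*(h + 1)*(h - 5)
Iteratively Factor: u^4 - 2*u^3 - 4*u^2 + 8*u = (u)*(u^3 - 2*u^2 - 4*u + 8) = u*(u - 2)*(u^2 - 4) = u*(u - 2)*(u + 2)*(u - 2)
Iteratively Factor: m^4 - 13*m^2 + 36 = (m - 2)*(m^3 + 2*m^2 - 9*m - 18) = (m - 2)*(m + 2)*(m^2 - 9) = (m - 3)*(m - 2)*(m + 2)*(m + 3)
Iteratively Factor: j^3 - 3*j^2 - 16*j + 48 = (j + 4)*(j^2 - 7*j + 12) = (j - 3)*(j + 4)*(j - 4)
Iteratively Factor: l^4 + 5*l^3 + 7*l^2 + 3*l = (l + 1)*(l^3 + 4*l^2 + 3*l) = (l + 1)*(l + 3)*(l^2 + l) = l*(l + 1)*(l + 3)*(l + 1)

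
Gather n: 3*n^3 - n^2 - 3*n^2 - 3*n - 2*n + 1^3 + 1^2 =3*n^3 - 4*n^2 - 5*n + 2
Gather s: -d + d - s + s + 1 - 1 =0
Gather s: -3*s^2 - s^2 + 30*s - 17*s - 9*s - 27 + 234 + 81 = -4*s^2 + 4*s + 288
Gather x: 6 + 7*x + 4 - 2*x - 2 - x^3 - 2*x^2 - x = -x^3 - 2*x^2 + 4*x + 8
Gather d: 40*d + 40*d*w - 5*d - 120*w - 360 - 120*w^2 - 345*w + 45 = d*(40*w + 35) - 120*w^2 - 465*w - 315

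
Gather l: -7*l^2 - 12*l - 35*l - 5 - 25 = -7*l^2 - 47*l - 30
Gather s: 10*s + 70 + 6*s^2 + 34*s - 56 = 6*s^2 + 44*s + 14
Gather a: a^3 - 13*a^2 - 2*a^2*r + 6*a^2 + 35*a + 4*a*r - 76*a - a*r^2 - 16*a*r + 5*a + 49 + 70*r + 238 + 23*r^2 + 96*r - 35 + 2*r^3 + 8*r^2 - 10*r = a^3 + a^2*(-2*r - 7) + a*(-r^2 - 12*r - 36) + 2*r^3 + 31*r^2 + 156*r + 252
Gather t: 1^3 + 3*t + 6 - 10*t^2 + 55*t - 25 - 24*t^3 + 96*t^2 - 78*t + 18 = -24*t^3 + 86*t^2 - 20*t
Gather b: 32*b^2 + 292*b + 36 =32*b^2 + 292*b + 36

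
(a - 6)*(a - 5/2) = a^2 - 17*a/2 + 15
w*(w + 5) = w^2 + 5*w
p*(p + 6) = p^2 + 6*p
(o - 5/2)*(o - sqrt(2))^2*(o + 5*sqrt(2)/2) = o^4 - 5*o^3/2 + sqrt(2)*o^3/2 - 8*o^2 - 5*sqrt(2)*o^2/4 + 5*sqrt(2)*o + 20*o - 25*sqrt(2)/2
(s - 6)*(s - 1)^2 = s^3 - 8*s^2 + 13*s - 6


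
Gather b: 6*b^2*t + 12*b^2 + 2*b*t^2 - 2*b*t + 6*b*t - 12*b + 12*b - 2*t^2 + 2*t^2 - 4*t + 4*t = b^2*(6*t + 12) + b*(2*t^2 + 4*t)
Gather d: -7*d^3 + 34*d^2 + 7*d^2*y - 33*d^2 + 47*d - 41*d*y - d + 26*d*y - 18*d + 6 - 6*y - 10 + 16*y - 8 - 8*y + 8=-7*d^3 + d^2*(7*y + 1) + d*(28 - 15*y) + 2*y - 4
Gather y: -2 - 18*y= -18*y - 2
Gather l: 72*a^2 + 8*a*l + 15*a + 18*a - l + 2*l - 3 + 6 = 72*a^2 + 33*a + l*(8*a + 1) + 3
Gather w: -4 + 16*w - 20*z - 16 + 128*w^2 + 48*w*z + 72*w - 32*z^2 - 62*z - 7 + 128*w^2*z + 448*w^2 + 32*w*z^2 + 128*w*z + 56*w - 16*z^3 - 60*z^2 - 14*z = w^2*(128*z + 576) + w*(32*z^2 + 176*z + 144) - 16*z^3 - 92*z^2 - 96*z - 27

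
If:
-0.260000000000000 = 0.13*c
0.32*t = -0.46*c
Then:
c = -2.00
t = 2.88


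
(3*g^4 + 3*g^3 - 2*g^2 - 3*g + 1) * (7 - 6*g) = -18*g^5 + 3*g^4 + 33*g^3 + 4*g^2 - 27*g + 7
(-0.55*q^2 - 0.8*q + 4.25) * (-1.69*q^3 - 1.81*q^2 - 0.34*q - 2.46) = 0.9295*q^5 + 2.3475*q^4 - 5.5475*q^3 - 6.0675*q^2 + 0.523*q - 10.455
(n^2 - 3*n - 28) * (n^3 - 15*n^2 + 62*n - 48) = n^5 - 18*n^4 + 79*n^3 + 186*n^2 - 1592*n + 1344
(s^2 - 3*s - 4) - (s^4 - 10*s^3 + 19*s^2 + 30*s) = -s^4 + 10*s^3 - 18*s^2 - 33*s - 4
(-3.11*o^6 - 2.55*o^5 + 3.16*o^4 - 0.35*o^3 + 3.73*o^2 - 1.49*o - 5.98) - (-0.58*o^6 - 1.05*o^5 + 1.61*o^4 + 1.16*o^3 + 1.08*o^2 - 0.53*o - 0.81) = -2.53*o^6 - 1.5*o^5 + 1.55*o^4 - 1.51*o^3 + 2.65*o^2 - 0.96*o - 5.17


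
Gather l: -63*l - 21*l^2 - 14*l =-21*l^2 - 77*l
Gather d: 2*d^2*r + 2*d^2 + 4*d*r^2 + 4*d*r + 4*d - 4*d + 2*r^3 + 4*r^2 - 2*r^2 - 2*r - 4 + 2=d^2*(2*r + 2) + d*(4*r^2 + 4*r) + 2*r^3 + 2*r^2 - 2*r - 2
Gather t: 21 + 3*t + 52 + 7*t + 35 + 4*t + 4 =14*t + 112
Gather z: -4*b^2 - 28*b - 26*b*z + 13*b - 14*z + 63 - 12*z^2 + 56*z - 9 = -4*b^2 - 15*b - 12*z^2 + z*(42 - 26*b) + 54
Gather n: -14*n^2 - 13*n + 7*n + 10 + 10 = -14*n^2 - 6*n + 20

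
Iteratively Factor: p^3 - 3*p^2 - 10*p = (p - 5)*(p^2 + 2*p) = (p - 5)*(p + 2)*(p)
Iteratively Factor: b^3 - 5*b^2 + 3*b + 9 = (b + 1)*(b^2 - 6*b + 9) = (b - 3)*(b + 1)*(b - 3)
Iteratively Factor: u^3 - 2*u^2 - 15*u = (u - 5)*(u^2 + 3*u) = u*(u - 5)*(u + 3)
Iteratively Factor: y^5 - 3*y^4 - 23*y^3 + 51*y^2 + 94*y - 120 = (y - 3)*(y^4 - 23*y^2 - 18*y + 40) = (y - 3)*(y - 1)*(y^3 + y^2 - 22*y - 40) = (y - 3)*(y - 1)*(y + 4)*(y^2 - 3*y - 10) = (y - 5)*(y - 3)*(y - 1)*(y + 4)*(y + 2)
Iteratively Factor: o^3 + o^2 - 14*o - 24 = (o + 3)*(o^2 - 2*o - 8) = (o - 4)*(o + 3)*(o + 2)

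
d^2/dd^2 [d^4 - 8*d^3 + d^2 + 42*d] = 12*d^2 - 48*d + 2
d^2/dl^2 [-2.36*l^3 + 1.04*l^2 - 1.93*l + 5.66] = 2.08 - 14.16*l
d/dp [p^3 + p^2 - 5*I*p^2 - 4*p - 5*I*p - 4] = 3*p^2 + p*(2 - 10*I) - 4 - 5*I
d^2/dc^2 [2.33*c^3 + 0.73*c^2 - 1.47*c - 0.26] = 13.98*c + 1.46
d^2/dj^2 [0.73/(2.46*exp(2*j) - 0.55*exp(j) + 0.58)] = ((0.4015 - 7.1832*exp(j))*(2.46*exp(2*j) - 0.55*exp(j) + 0.58) + 0.73*(4.92*exp(j) - 0.55)*(9.84*exp(j) - 1.1)*exp(j))*exp(j)/(2.46*exp(2*j) - 0.55*exp(j) + 0.58)^3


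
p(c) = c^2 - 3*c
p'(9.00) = 15.00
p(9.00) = 54.00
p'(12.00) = 21.00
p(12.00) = 108.00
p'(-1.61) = -6.22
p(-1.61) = 7.42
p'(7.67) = 12.34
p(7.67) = 35.82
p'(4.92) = 6.84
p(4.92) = 9.45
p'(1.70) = 0.40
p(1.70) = -2.21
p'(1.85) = 0.70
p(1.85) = -2.13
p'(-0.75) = -4.50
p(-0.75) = 2.81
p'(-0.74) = -4.48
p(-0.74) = 2.77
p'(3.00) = 3.00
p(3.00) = 0.00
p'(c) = 2*c - 3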